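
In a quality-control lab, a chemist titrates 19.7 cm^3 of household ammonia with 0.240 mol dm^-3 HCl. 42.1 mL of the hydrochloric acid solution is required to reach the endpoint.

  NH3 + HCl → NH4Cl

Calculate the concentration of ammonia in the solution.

n(HCl) = 0.0421 L × 0.240 mol/L = 0.0101 mol
n(NH3) = 0.0101 mol (1:1 mole ratio)
[NH3] = 0.0101 mol / 0.0197 L = 0.513 mol/L

0.513 mol/L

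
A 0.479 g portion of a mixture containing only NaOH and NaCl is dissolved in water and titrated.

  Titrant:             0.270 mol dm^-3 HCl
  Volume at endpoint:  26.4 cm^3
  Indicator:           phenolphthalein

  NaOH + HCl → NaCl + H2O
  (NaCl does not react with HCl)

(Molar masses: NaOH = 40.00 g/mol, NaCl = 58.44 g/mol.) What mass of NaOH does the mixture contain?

0.285 g

n(HCl) = 0.0264 × 0.270 = 7.13 × 10^-3 mol
Let x = n(NaOH), y = n(NaCl).
Titrant: 1x = 7.13 × 10^-3;  mass: 40.00x + 58.44y = 0.479
Solving, x = 7.13 × 10^-3 mol, y = 3.32 × 10^-3 mol
mass of NaOH = 7.13 × 10^-3 × 40.00 = 0.285 g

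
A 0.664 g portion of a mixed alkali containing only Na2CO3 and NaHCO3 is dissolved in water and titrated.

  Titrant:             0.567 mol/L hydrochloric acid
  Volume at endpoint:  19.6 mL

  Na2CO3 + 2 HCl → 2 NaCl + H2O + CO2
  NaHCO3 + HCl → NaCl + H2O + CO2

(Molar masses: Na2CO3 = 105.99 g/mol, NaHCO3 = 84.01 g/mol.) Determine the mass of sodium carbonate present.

n(HCl) = 0.0196 × 0.567 = 0.0111 mol
Let x = n(Na2CO3), y = n(NaHCO3).
Titrant: 2x + 1y = 0.0111;  mass: 105.99x + 84.01y = 0.664
Solving, x = 4.35 × 10^-3 mol, y = 2.42 × 10^-3 mol
mass of Na2CO3 = 4.35 × 10^-3 × 105.99 = 0.461 g

0.461 g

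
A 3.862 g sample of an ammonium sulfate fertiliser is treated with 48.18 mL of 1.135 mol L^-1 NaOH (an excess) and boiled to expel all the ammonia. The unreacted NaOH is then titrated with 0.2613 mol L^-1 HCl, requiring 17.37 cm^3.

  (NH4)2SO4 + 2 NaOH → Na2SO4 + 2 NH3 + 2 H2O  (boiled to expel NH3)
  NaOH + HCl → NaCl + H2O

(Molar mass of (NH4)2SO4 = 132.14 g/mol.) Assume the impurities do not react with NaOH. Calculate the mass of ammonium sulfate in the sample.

3.313 g

n(NaOH) added = 0.04818 × 1.135 = 0.05468 mol
n(HCl) used in back-titration = 0.01737 × 0.2613 = 4.539 × 10^-3 mol
n(NaOH) left over = 4.539 × 10^-3 mol (1:1 ratio)
n(NaOH) consumed by analyte = 0.05468 − 4.539 × 10^-3 = 0.05015 mol
From the 1:2 ratio, n((NH4)2SO4) = 1/2 × 0.05015 = 0.02507 mol
mass of (NH4)2SO4 = 0.02507 × 132.14 = 3.313 g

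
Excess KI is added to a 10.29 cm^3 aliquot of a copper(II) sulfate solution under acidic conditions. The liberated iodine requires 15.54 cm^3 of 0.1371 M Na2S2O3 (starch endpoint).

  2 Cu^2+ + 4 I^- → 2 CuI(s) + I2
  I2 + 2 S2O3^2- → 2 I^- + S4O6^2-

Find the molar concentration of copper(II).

n(S2O3^2-) = 0.01554 × 0.1371 = 2.131 × 10^-3 mol
n(I2) = n(S2O3^2-)/2 = 1.065 × 10^-3 mol
From the 2:1 ratio, n(Cu2+) in the aliquot = 2/1 × 1.065 × 10^-3 = 2.131 × 10^-3 mol
[Cu2+] = 2.131 × 10^-3 / 0.01029 = 0.2070 mol/L

0.2070 M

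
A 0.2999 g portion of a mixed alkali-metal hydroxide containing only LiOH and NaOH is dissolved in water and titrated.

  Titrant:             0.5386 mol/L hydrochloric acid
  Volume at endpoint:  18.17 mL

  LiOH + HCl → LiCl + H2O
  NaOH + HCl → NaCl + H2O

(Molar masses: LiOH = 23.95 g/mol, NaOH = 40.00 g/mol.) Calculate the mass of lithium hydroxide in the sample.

n(HCl) = 0.01817 × 0.5386 = 9.786 × 10^-3 mol
Let x = n(LiOH), y = n(NaOH).
Titrant: 1x + 1y = 9.786 × 10^-3;  mass: 23.95x + 40.00y = 0.2999
Solving, x = 5.704 × 10^-3 mol, y = 4.082 × 10^-3 mol
mass of LiOH = 5.704 × 10^-3 × 23.95 = 0.1366 g

0.1366 g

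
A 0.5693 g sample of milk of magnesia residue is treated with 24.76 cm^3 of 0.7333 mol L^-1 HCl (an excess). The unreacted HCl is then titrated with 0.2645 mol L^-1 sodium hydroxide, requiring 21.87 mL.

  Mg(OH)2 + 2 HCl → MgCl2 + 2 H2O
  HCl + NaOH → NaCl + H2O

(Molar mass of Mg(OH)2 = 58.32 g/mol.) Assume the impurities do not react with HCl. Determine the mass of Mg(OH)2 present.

n(HCl) added = 0.02476 × 0.7333 = 0.01816 mol
n(NaOH) used in back-titration = 0.02187 × 0.2645 = 5.785 × 10^-3 mol
n(HCl) left over = 5.785 × 10^-3 mol (1:1 ratio)
n(HCl) consumed by analyte = 0.01816 − 5.785 × 10^-3 = 0.01237 mol
From the 1:2 ratio, n(Mg(OH)2) = 1/2 × 0.01237 = 6.186 × 10^-3 mol
mass of Mg(OH)2 = 6.186 × 10^-3 × 58.32 = 0.3608 g

0.3608 g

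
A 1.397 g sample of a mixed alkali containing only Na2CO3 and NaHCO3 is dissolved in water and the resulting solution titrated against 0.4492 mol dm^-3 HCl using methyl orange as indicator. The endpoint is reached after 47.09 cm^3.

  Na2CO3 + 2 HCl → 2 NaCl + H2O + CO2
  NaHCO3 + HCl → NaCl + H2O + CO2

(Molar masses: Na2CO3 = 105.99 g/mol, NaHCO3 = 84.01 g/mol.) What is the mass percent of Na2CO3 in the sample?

46.48 %

n(HCl) = 0.04709 × 0.4492 = 0.02115 mol
Let x = n(Na2CO3), y = n(NaHCO3).
Titrant: 2x + 1y = 0.02115;  mass: 105.99x + 84.01y = 1.397
Solving, x = 6.127 × 10^-3 mol, y = 8.899 × 10^-3 mol
mass of Na2CO3 = 6.127 × 10^-3 × 105.99 = 0.6494 g
% Na2CO3 = 0.6494 / 1.397 × 100 = 46.48 %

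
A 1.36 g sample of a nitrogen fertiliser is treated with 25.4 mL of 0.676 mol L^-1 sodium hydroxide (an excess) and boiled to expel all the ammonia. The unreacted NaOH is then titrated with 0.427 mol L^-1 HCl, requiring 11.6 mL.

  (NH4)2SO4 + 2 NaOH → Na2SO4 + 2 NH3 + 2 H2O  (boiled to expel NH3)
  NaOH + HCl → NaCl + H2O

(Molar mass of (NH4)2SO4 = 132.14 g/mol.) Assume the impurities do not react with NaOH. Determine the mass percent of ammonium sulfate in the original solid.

n(NaOH) added = 0.0254 × 0.676 = 0.0172 mol
n(HCl) used in back-titration = 0.0116 × 0.427 = 4.95 × 10^-3 mol
n(NaOH) left over = 4.95 × 10^-3 mol (1:1 ratio)
n(NaOH) consumed by analyte = 0.0172 − 4.95 × 10^-3 = 0.0122 mol
From the 1:2 ratio, n((NH4)2SO4) = 1/2 × 0.0122 = 6.11 × 10^-3 mol
mass of (NH4)2SO4 = 6.11 × 10^-3 × 132.14 = 0.807 g
% (NH4)2SO4 = 0.807 / 1.36 × 100 = 59.4 %

59.4 %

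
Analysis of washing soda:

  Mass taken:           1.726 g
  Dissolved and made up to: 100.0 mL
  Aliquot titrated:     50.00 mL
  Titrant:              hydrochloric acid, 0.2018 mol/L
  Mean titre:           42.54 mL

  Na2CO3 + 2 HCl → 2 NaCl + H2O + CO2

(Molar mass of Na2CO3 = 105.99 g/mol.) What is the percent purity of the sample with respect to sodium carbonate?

n(HCl) per titration = 0.04254 × 0.2018 = 8.585 × 10^-3 mol
From the 1:2 ratio, n(Na2CO3) in each aliquot = 1/2 × 8.585 × 10^-3 = 4.292 × 10^-3 mol
n(Na2CO3) in the whole flask = 4.292 × 10^-3 × 100.0/50.00 = 8.585 × 10^-3 mol
mass of Na2CO3 = 8.585 × 10^-3 × 105.99 = 0.9099 g
% Na2CO3 = 0.9099 / 1.726 × 100 = 52.72 %

52.72 %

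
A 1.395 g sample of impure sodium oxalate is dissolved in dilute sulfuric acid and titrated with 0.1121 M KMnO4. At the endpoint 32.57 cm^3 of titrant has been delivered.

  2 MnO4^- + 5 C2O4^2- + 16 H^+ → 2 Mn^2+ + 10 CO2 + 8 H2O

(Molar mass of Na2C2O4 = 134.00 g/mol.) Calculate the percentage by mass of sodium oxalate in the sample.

n(KMnO4) = 0.03257 L × 0.1121 mol/L = 3.651 × 10^-3 mol
From the 5:2 ratio, n(Na2C2O4) = 5/2 × 3.651 × 10^-3 = 9.128 × 10^-3 mol
mass of Na2C2O4 = 9.128 × 10^-3 × 134.00 g/mol = 1.223 g
% Na2C2O4 = 1.223 / 1.395 × 100 = 87.68 %

87.68 %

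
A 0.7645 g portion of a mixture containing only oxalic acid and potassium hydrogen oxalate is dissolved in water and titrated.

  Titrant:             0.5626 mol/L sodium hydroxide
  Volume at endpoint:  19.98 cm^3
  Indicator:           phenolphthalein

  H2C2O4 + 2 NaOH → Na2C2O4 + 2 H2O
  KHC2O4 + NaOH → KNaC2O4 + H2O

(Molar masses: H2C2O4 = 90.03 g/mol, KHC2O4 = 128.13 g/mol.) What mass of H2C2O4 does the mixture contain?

n(NaOH) = 0.01998 × 0.5626 = 0.01124 mol
Let x = n(H2C2O4), y = n(KHC2O4).
Titrant: 2x + 1y = 0.01124;  mass: 90.03x + 128.13y = 0.7645
Solving, x = 4.065 × 10^-3 mol, y = 3.110 × 10^-3 mol
mass of H2C2O4 = 4.065 × 10^-3 × 90.03 = 0.3660 g

0.3660 g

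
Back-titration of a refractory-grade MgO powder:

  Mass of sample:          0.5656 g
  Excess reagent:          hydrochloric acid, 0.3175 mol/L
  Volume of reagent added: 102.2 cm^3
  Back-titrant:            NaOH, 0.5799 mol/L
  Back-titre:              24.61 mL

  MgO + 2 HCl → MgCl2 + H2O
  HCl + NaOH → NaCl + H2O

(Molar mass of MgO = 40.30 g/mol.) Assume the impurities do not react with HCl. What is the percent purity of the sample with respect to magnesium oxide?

n(HCl) added = 0.1022 × 0.3175 = 0.03245 mol
n(NaOH) used in back-titration = 0.02461 × 0.5799 = 0.01427 mol
n(HCl) left over = 0.01427 mol (1:1 ratio)
n(HCl) consumed by analyte = 0.03245 − 0.01427 = 0.01818 mol
From the 1:2 ratio, n(MgO) = 1/2 × 0.01818 = 9.089 × 10^-3 mol
mass of MgO = 9.089 × 10^-3 × 40.30 = 0.3663 g
% MgO = 0.3663 / 0.5656 × 100 = 64.76 %

64.76 %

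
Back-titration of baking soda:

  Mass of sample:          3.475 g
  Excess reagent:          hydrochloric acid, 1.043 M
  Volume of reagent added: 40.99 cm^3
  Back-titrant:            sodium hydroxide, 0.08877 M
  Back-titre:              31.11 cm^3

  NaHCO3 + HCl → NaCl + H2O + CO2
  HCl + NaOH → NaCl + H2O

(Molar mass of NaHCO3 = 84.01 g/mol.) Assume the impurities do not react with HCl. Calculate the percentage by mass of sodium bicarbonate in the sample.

96.68 %

n(HCl) added = 0.04099 × 1.043 = 0.04275 mol
n(NaOH) used in back-titration = 0.03111 × 0.08877 = 2.762 × 10^-3 mol
n(HCl) left over = 2.762 × 10^-3 mol (1:1 ratio)
n(HCl) consumed by analyte = 0.04275 − 2.762 × 10^-3 = 0.03999 mol
n(NaHCO3) = 0.03999 mol (1:1 ratio)
mass of NaHCO3 = 0.03999 × 84.01 = 3.360 g
% NaHCO3 = 3.360 / 3.475 × 100 = 96.68 %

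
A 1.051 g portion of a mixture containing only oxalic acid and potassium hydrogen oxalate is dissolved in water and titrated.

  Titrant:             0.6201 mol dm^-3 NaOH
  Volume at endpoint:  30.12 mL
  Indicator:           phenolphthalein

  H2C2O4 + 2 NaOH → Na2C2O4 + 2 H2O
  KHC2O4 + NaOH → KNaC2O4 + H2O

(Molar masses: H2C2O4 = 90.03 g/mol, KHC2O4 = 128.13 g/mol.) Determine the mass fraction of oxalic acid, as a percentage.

69.16 %

n(NaOH) = 0.03012 × 0.6201 = 0.01868 mol
Let x = n(H2C2O4), y = n(KHC2O4).
Titrant: 2x + 1y = 0.01868;  mass: 90.03x + 128.13y = 1.051
Solving, x = 8.074 × 10^-3 mol, y = 2.529 × 10^-3 mol
mass of H2C2O4 = 8.074 × 10^-3 × 90.03 = 0.7269 g
% H2C2O4 = 0.7269 / 1.051 × 100 = 69.16 %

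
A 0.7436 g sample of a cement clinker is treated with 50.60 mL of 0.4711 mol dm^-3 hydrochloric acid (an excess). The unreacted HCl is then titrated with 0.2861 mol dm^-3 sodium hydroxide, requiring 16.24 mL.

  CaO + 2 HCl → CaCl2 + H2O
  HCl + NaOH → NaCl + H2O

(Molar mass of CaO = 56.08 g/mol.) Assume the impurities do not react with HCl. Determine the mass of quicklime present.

0.5381 g

n(HCl) added = 0.05060 × 0.4711 = 0.02384 mol
n(NaOH) used in back-titration = 0.01624 × 0.2861 = 4.646 × 10^-3 mol
n(HCl) left over = 4.646 × 10^-3 mol (1:1 ratio)
n(HCl) consumed by analyte = 0.02384 − 4.646 × 10^-3 = 0.01919 mol
From the 1:2 ratio, n(CaO) = 1/2 × 0.01919 = 9.596 × 10^-3 mol
mass of CaO = 9.596 × 10^-3 × 56.08 = 0.5381 g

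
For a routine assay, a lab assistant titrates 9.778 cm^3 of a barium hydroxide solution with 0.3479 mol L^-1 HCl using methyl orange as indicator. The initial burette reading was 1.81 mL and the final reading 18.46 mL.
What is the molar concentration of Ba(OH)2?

Ba(OH)2 + 2 HCl → BaCl2 + 2 H2O
n(HCl) = 0.01665 L × 0.3479 mol/L = 5.793 × 10^-3 mol
From the 1:2 mole ratio, n(Ba(OH)2) = 1/2 × 5.793 × 10^-3 = 2.896 × 10^-3 mol
[Ba(OH)2] = 2.896 × 10^-3 mol / 0.009778 L = 0.2962 mol/L

0.2962 mol/L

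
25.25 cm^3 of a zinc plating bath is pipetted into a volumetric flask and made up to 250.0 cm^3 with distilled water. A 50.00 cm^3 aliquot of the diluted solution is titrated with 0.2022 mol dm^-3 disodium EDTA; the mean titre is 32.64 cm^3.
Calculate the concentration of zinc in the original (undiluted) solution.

1.307 mol/L

Zn^2+ + EDTA^4- → [Zn(EDTA)]^2-
n(EDTA) = 0.03264 × 0.2022 = 6.600 × 10^-3 mol
n(Zn2+) in the aliquot = 6.600 × 10^-3 mol (1:1 ratio)
[Zn2+]_dilute = 6.600 × 10^-3 / 0.05000 = 0.1320 mol/L
Dilution factor = 250.0 / 25.25 = 9.901
[Zn2+]_stock = 0.1320 × 9.901 = 1.307 mol/L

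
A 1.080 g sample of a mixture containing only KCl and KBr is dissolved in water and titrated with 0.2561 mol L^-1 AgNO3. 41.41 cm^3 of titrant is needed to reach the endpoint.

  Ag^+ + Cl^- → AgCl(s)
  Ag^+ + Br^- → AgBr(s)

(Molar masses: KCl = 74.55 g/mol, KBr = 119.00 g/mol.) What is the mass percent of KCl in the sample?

n(AgNO3) = 0.04141 × 0.2561 = 0.01061 mol
Let x = n(KCl), y = n(KBr).
Titrant: 1x + 1y = 0.01061;  mass: 74.55x + 119.00y = 1.080
Solving, x = 4.095 × 10^-3 mol, y = 6.510 × 10^-3 mol
mass of KCl = 4.095 × 10^-3 × 74.55 = 0.3053 g
% KCl = 0.3053 / 1.080 × 100 = 28.26 %

28.26 %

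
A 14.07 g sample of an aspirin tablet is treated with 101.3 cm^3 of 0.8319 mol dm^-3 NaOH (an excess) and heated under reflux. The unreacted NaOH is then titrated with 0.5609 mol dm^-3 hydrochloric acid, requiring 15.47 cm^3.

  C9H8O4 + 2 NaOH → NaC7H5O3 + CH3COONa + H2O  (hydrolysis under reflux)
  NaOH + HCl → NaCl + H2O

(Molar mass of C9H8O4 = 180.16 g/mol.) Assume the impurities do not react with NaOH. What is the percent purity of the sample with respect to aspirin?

48.40 %

n(NaOH) added = 0.1013 × 0.8319 = 0.08427 mol
n(HCl) used in back-titration = 0.01547 × 0.5609 = 8.677 × 10^-3 mol
n(NaOH) left over = 8.677 × 10^-3 mol (1:1 ratio)
n(NaOH) consumed by analyte = 0.08427 − 8.677 × 10^-3 = 0.07559 mol
From the 1:2 ratio, n(C9H8O4) = 1/2 × 0.07559 = 0.03780 mol
mass of C9H8O4 = 0.03780 × 180.16 = 6.810 g
% C9H8O4 = 6.810 / 14.07 × 100 = 48.40 %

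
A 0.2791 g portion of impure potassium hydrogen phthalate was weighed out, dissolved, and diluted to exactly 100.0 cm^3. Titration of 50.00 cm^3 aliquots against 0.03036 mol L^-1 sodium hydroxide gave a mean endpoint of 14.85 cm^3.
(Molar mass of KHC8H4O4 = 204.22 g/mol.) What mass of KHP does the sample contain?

0.1841 g

KHC8H4O4 + NaOH → KNaC8H4O4 + H2O
n(NaOH) per titration = 0.01485 × 0.03036 = 4.508 × 10^-4 mol
n(KHC8H4O4) in each aliquot = 4.508 × 10^-4 mol (1:1 ratio)
n(KHC8H4O4) in the whole flask = 4.508 × 10^-4 × 100.0/50.00 = 9.017 × 10^-4 mol
mass of KHC8H4O4 = 9.017 × 10^-4 × 204.22 = 0.1841 g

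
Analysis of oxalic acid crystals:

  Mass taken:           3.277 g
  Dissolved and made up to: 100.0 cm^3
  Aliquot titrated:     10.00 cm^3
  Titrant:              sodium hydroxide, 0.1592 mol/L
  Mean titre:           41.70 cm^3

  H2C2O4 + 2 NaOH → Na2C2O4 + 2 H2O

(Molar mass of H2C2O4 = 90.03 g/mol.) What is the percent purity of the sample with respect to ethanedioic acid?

91.19 %

n(NaOH) per titration = 0.04170 × 0.1592 = 6.639 × 10^-3 mol
From the 1:2 ratio, n(H2C2O4) in each aliquot = 1/2 × 6.639 × 10^-3 = 3.319 × 10^-3 mol
n(H2C2O4) in the whole flask = 3.319 × 10^-3 × 100.0/10.00 = 0.03319 mol
mass of H2C2O4 = 0.03319 × 90.03 = 2.988 g
% H2C2O4 = 2.988 / 3.277 × 100 = 91.19 %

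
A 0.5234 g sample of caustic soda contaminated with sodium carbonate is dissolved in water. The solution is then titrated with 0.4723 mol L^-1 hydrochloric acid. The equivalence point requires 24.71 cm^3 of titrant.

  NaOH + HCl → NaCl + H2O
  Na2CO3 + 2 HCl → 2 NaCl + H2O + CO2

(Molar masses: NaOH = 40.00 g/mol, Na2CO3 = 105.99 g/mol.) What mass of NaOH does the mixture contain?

n(HCl) = 0.02471 × 0.4723 = 0.01167 mol
Let x = n(NaOH), y = n(Na2CO3).
Titrant: 1x + 2y = 0.01167;  mass: 40.00x + 105.99y = 0.5234
Solving, x = 7.317 × 10^-3 mol, y = 2.177 × 10^-3 mol
mass of NaOH = 7.317 × 10^-3 × 40.00 = 0.2927 g

0.2927 g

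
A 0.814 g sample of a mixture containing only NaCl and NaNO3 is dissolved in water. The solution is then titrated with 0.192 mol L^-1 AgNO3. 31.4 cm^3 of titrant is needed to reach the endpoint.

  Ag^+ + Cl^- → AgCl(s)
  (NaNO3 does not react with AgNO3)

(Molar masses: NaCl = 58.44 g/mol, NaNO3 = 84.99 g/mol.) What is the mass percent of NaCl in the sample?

43.3 %

n(AgNO3) = 0.0314 × 0.192 = 6.03 × 10^-3 mol
Let x = n(NaCl), y = n(NaNO3).
Titrant: 1x = 6.03 × 10^-3;  mass: 58.44x + 84.99y = 0.814
Solving, x = 6.03 × 10^-3 mol, y = 5.43 × 10^-3 mol
mass of NaCl = 6.03 × 10^-3 × 58.44 = 0.352 g
% NaCl = 0.352 / 0.814 × 100 = 43.3 %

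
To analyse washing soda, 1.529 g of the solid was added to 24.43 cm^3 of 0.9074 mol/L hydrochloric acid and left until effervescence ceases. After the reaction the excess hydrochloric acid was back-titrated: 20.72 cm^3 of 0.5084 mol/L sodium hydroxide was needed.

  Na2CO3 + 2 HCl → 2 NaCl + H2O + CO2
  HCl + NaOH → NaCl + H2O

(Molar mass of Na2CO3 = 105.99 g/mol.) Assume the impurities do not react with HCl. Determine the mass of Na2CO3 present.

n(HCl) added = 0.02443 × 0.9074 = 0.02217 mol
n(NaOH) used in back-titration = 0.02072 × 0.5084 = 0.01053 mol
n(HCl) left over = 0.01053 mol (1:1 ratio)
n(HCl) consumed by analyte = 0.02217 − 0.01053 = 0.01163 mol
From the 1:2 ratio, n(Na2CO3) = 1/2 × 0.01163 = 5.817 × 10^-3 mol
mass of Na2CO3 = 5.817 × 10^-3 × 105.99 = 0.6165 g

0.6165 g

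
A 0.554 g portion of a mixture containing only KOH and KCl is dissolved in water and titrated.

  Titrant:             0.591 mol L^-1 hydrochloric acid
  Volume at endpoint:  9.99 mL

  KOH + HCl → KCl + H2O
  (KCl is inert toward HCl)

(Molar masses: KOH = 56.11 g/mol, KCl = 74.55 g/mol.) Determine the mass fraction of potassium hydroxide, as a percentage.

n(HCl) = 0.00999 × 0.591 = 5.90 × 10^-3 mol
Let x = n(KOH), y = n(KCl).
Titrant: 1x = 5.90 × 10^-3;  mass: 56.11x + 74.55y = 0.554
Solving, x = 5.90 × 10^-3 mol, y = 2.99 × 10^-3 mol
mass of KOH = 5.90 × 10^-3 × 56.11 = 0.331 g
% KOH = 0.331 / 0.554 × 100 = 59.8 %

59.8 %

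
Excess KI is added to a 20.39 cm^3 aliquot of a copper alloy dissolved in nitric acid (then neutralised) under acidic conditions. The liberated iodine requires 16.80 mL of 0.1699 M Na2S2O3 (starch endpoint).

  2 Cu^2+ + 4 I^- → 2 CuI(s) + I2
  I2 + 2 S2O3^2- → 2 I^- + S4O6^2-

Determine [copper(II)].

n(S2O3^2-) = 0.01680 × 0.1699 = 2.854 × 10^-3 mol
n(I2) = n(S2O3^2-)/2 = 1.427 × 10^-3 mol
From the 2:1 ratio, n(Cu2+) in the aliquot = 2/1 × 1.427 × 10^-3 = 2.854 × 10^-3 mol
[Cu2+] = 2.854 × 10^-3 / 0.02039 = 0.1400 mol/L

0.1400 M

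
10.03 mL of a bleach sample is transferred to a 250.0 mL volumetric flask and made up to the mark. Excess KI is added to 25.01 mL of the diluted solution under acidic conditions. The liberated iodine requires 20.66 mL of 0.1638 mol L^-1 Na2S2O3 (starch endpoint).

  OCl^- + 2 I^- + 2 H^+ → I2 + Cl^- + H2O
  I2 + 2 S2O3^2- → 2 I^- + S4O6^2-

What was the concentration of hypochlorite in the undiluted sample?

1.686 mol/L

n(S2O3^2-) = 0.02066 × 0.1638 = 3.384 × 10^-3 mol
n(I2) = n(S2O3^2-)/2 = 1.692 × 10^-3 mol
n(OCl^-) in the aliquot = 1.692 × 10^-3 mol (1:1 ratio)
[OCl^-]_dilute = 1.692 × 10^-3 / 0.02501 = 0.06766 mol/L
[OCl^-]_original = 0.06766 × 250.0/10.03 = 1.686 mol/L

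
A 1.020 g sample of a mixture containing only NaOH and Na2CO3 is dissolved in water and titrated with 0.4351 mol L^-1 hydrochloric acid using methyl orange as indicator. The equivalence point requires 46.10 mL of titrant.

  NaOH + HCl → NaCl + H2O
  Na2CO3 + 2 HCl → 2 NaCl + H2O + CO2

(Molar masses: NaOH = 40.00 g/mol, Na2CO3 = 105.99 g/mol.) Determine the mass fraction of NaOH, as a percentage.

12.97 %

n(HCl) = 0.04610 × 0.4351 = 0.02006 mol
Let x = n(NaOH), y = n(Na2CO3).
Titrant: 1x + 2y = 0.02006;  mass: 40.00x + 105.99y = 1.020
Solving, x = 3.307 × 10^-3 mol, y = 8.375 × 10^-3 mol
mass of NaOH = 3.307 × 10^-3 × 40.00 = 0.1323 g
% NaOH = 0.1323 / 1.020 × 100 = 12.97 %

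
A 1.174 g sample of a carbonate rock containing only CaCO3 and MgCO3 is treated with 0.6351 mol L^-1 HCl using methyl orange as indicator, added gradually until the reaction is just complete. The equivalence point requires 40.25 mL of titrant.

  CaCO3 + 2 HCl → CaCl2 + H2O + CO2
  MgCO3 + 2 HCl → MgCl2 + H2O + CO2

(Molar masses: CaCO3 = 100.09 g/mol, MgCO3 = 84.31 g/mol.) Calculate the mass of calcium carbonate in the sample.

n(HCl) = 0.04025 × 0.6351 = 0.02556 mol
Let x = n(CaCO3), y = n(MgCO3).
Titrant: 2x + 2y = 0.02556;  mass: 100.09x + 84.31y = 1.174
Solving, x = 6.109 × 10^-3 mol, y = 6.672 × 10^-3 mol
mass of CaCO3 = 6.109 × 10^-3 × 100.09 = 0.6115 g

0.6115 g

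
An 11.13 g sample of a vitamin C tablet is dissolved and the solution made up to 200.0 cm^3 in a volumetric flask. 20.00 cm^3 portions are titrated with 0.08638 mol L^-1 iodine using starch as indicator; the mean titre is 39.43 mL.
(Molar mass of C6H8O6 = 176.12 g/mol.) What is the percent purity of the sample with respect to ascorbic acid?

53.90 %

C6H8O6 + I2 → C6H6O6 + 2 HI
n(I2) per titration = 0.03943 × 0.08638 = 3.406 × 10^-3 mol
n(C6H8O6) in each aliquot = 3.406 × 10^-3 mol (1:1 ratio)
n(C6H8O6) in the whole flask = 3.406 × 10^-3 × 200.0/20.00 = 0.03406 mol
mass of C6H8O6 = 0.03406 × 176.12 = 5.999 g
% C6H8O6 = 5.999 / 11.13 × 100 = 53.90 %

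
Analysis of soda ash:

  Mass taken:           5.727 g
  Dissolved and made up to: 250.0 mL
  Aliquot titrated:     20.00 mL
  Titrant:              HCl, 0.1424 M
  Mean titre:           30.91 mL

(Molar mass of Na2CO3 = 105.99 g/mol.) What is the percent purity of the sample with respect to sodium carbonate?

50.91 %

Na2CO3 + 2 HCl → 2 NaCl + H2O + CO2
n(HCl) per titration = 0.03091 × 0.1424 = 4.402 × 10^-3 mol
From the 1:2 ratio, n(Na2CO3) in each aliquot = 1/2 × 4.402 × 10^-3 = 2.201 × 10^-3 mol
n(Na2CO3) in the whole flask = 2.201 × 10^-3 × 250.0/20.00 = 0.02751 mol
mass of Na2CO3 = 0.02751 × 105.99 = 2.916 g
% Na2CO3 = 2.916 / 5.727 × 100 = 50.91 %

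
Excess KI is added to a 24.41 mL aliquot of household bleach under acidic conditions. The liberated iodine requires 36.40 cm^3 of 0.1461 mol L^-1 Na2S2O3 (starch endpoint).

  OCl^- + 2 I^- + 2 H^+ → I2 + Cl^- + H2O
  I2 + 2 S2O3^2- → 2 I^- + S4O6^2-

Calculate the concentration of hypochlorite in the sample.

n(S2O3^2-) = 0.03640 × 0.1461 = 5.318 × 10^-3 mol
n(I2) = n(S2O3^2-)/2 = 2.659 × 10^-3 mol
n(OCl^-) in the aliquot = 2.659 × 10^-3 mol (1:1 ratio)
[OCl^-] = 2.659 × 10^-3 / 0.02441 = 0.1089 mol/L

0.1089 mol/L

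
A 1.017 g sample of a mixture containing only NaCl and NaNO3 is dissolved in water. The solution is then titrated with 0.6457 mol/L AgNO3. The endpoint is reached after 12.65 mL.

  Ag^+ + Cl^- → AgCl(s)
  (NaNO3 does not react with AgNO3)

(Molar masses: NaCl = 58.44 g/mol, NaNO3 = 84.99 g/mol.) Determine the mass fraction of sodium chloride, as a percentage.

46.94 %

n(AgNO3) = 0.01265 × 0.6457 = 8.168 × 10^-3 mol
Let x = n(NaCl), y = n(NaNO3).
Titrant: 1x = 8.168 × 10^-3;  mass: 58.44x + 84.99y = 1.017
Solving, x = 8.168 × 10^-3 mol, y = 6.350 × 10^-3 mol
mass of NaCl = 8.168 × 10^-3 × 58.44 = 0.4773 g
% NaCl = 0.4773 / 1.017 × 100 = 46.94 %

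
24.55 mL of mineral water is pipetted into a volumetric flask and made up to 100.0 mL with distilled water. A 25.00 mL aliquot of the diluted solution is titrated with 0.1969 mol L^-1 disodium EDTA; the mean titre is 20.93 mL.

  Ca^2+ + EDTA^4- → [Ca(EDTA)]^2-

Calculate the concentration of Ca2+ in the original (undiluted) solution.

0.6715 mol/L

n(EDTA) = 0.02093 × 0.1969 = 4.121 × 10^-3 mol
n(Ca2+) in the aliquot = 4.121 × 10^-3 mol (1:1 ratio)
[Ca2+]_dilute = 4.121 × 10^-3 / 0.02500 = 0.1648 mol/L
Dilution factor = 100.0 / 24.55 = 4.073
[Ca2+]_stock = 0.1648 × 4.073 = 0.6715 mol/L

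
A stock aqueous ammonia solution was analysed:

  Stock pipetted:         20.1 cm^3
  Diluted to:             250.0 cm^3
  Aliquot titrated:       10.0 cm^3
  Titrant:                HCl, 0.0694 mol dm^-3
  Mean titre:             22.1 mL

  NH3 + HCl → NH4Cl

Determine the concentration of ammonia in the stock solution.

1.91 mol/L

n(HCl) = 0.0221 × 0.0694 = 1.53 × 10^-3 mol
n(NH3) in the aliquot = 1.53 × 10^-3 mol (1:1 ratio)
[NH3]_dilute = 1.53 × 10^-3 / 0.0100 = 0.153 mol/L
Dilution factor = 250.0 / 20.1 = 12.44
[NH3]_stock = 0.153 × 12.44 = 1.91 mol/L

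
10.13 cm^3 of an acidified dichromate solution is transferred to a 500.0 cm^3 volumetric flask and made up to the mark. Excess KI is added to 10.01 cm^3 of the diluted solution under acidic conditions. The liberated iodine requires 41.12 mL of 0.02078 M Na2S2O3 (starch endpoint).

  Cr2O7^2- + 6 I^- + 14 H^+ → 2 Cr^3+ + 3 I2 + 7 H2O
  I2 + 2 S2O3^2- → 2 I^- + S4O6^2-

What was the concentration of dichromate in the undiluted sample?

0.7022 M

n(S2O3^2-) = 0.04112 × 0.02078 = 8.545 × 10^-4 mol
n(I2) = n(S2O3^2-)/2 = 4.272 × 10^-4 mol
From the 1:3 ratio, n(Cr2O7^2-) in the aliquot = 1/3 × 4.272 × 10^-4 = 1.424 × 10^-4 mol
[Cr2O7^2-]_dilute = 1.424 × 10^-4 / 0.01001 = 0.01423 mol/L
[Cr2O7^2-]_original = 0.01423 × 500.0/10.13 = 0.7022 mol/L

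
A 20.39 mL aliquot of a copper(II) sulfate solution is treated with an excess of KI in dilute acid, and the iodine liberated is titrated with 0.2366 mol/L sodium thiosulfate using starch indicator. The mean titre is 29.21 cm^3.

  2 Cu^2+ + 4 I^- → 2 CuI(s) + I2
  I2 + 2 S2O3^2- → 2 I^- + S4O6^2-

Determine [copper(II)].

0.3389 mol/L

n(S2O3^2-) = 0.02921 × 0.2366 = 6.911 × 10^-3 mol
n(I2) = n(S2O3^2-)/2 = 3.456 × 10^-3 mol
From the 2:1 ratio, n(Cu2+) in the aliquot = 2/1 × 3.456 × 10^-3 = 6.911 × 10^-3 mol
[Cu2+] = 6.911 × 10^-3 / 0.02039 = 0.3389 mol/L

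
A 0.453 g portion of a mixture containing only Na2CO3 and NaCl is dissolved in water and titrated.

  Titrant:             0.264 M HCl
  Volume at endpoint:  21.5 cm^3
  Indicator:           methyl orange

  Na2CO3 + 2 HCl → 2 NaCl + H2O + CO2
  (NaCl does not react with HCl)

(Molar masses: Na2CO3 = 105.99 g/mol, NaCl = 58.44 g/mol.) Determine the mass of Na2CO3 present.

n(HCl) = 0.0215 × 0.264 = 5.68 × 10^-3 mol
Let x = n(Na2CO3), y = n(NaCl).
Titrant: 2x = 5.68 × 10^-3;  mass: 105.99x + 58.44y = 0.453
Solving, x = 2.84 × 10^-3 mol, y = 2.60 × 10^-3 mol
mass of Na2CO3 = 2.84 × 10^-3 × 105.99 = 0.301 g

0.301 g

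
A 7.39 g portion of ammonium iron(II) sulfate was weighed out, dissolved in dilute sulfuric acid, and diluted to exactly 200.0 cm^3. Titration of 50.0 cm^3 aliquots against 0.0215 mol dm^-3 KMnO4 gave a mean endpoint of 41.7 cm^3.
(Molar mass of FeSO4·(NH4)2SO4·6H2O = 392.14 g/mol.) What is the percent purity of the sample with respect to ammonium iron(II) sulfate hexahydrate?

95.1 %

MnO4^- + 5 Fe^2+ + 8 H^+ → Mn^2+ + 5 Fe^3+ + 4 H2O
n(KMnO4) per titration = 0.0417 × 0.0215 = 8.97 × 10^-4 mol
From the 5:1 ratio, n(FeSO4·(NH4)2SO4·6H2O) in each aliquot = 5/1 × 8.97 × 10^-4 = 4.48 × 10^-3 mol
n(FeSO4·(NH4)2SO4·6H2O) in the whole flask = 4.48 × 10^-3 × 200.0/50.0 = 0.0179 mol
mass of FeSO4·(NH4)2SO4·6H2O = 0.0179 × 392.14 = 7.03 g
% FeSO4·(NH4)2SO4·6H2O = 7.03 / 7.39 × 100 = 95.1 %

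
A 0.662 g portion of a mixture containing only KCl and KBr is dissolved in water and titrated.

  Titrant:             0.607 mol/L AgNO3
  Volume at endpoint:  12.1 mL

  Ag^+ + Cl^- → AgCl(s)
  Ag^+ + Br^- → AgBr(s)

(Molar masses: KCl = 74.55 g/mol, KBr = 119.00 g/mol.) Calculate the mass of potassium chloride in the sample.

0.356 g

n(AgNO3) = 0.0121 × 0.607 = 7.34 × 10^-3 mol
Let x = n(KCl), y = n(KBr).
Titrant: 1x + 1y = 7.34 × 10^-3;  mass: 74.55x + 119.00y = 0.662
Solving, x = 4.77 × 10^-3 mol, y = 2.57 × 10^-3 mol
mass of KCl = 4.77 × 10^-3 × 74.55 = 0.356 g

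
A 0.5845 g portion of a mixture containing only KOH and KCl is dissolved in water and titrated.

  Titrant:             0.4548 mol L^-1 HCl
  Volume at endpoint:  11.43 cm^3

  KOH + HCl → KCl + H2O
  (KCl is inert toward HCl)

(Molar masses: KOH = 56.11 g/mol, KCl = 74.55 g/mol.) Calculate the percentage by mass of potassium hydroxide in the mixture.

49.90 %

n(HCl) = 0.01143 × 0.4548 = 5.198 × 10^-3 mol
Let x = n(KOH), y = n(KCl).
Titrant: 1x = 5.198 × 10^-3;  mass: 56.11x + 74.55y = 0.5845
Solving, x = 5.198 × 10^-3 mol, y = 3.928 × 10^-3 mol
mass of KOH = 5.198 × 10^-3 × 56.11 = 0.2917 g
% KOH = 0.2917 / 0.5845 × 100 = 49.90 %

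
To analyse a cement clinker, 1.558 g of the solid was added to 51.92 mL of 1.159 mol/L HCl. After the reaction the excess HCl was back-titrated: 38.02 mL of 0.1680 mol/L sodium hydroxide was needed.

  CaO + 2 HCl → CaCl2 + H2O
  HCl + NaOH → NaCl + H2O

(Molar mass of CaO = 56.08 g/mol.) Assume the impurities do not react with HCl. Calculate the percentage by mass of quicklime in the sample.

n(HCl) added = 0.05192 × 1.159 = 0.06018 mol
n(NaOH) used in back-titration = 0.03802 × 0.1680 = 6.387 × 10^-3 mol
n(HCl) left over = 6.387 × 10^-3 mol (1:1 ratio)
n(HCl) consumed by analyte = 0.06018 − 6.387 × 10^-3 = 0.05379 mol
From the 1:2 ratio, n(CaO) = 1/2 × 0.05379 = 0.02689 mol
mass of CaO = 0.02689 × 56.08 = 1.508 g
% CaO = 1.508 / 1.558 × 100 = 96.80 %

96.80 %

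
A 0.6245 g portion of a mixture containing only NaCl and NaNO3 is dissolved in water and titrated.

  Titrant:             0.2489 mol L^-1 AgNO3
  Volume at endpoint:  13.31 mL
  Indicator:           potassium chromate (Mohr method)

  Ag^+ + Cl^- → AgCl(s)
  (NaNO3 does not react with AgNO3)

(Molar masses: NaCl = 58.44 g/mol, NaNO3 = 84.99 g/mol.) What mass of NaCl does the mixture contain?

n(AgNO3) = 0.01331 × 0.2489 = 3.313 × 10^-3 mol
Let x = n(NaCl), y = n(NaNO3).
Titrant: 1x = 3.313 × 10^-3;  mass: 58.44x + 84.99y = 0.6245
Solving, x = 3.313 × 10^-3 mol, y = 5.070 × 10^-3 mol
mass of NaCl = 3.313 × 10^-3 × 58.44 = 0.1936 g

0.1936 g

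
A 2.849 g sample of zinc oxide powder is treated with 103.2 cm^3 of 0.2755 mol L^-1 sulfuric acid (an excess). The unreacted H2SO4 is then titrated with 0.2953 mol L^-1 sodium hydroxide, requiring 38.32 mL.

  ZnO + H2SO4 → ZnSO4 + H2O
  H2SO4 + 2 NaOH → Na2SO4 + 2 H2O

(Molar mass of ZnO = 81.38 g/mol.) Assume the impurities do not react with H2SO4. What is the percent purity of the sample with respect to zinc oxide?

n(H2SO4) added = 0.1032 × 0.2755 = 0.02843 mol
n(NaOH) used in back-titration = 0.03832 × 0.2953 = 0.01132 mol
From the 1:2 ratio, n(H2SO4) left over = 1/2 × 0.01132 = 5.658 × 10^-3 mol
n(H2SO4) consumed by analyte = 0.02843 − 5.658 × 10^-3 = 0.02277 mol
n(ZnO) = 0.02277 mol (1:1 ratio)
mass of ZnO = 0.02277 × 81.38 = 1.853 g
% ZnO = 1.853 / 2.849 × 100 = 65.05 %

65.05 %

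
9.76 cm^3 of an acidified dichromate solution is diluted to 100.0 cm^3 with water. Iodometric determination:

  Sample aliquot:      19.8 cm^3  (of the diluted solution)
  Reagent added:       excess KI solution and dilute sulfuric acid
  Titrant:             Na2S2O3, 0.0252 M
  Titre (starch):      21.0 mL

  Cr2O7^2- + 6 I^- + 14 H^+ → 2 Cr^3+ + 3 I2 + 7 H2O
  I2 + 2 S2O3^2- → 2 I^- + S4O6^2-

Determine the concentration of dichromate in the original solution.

0.0456 M

n(S2O3^2-) = 0.0210 × 0.0252 = 5.29 × 10^-4 mol
n(I2) = n(S2O3^2-)/2 = 2.65 × 10^-4 mol
From the 1:3 ratio, n(Cr2O7^2-) in the aliquot = 1/3 × 2.65 × 10^-4 = 8.82 × 10^-5 mol
[Cr2O7^2-]_dilute = 8.82 × 10^-5 / 0.0198 = 0.00445 mol/L
[Cr2O7^2-]_original = 0.00445 × 100.0/9.76 = 0.0456 mol/L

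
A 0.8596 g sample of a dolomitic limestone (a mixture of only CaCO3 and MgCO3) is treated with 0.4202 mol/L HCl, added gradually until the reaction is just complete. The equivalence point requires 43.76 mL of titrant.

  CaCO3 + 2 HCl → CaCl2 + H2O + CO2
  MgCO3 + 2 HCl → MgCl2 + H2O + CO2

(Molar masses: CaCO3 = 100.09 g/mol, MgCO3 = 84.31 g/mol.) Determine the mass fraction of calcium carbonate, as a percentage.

n(HCl) = 0.04376 × 0.4202 = 0.01839 mol
Let x = n(CaCO3), y = n(MgCO3).
Titrant: 2x + 2y = 0.01839;  mass: 100.09x + 84.31y = 0.8596
Solving, x = 5.352 × 10^-3 mol, y = 3.842 × 10^-3 mol
mass of CaCO3 = 5.352 × 10^-3 × 100.09 = 0.5357 g
% CaCO3 = 0.5357 / 0.8596 × 100 = 62.32 %

62.32 %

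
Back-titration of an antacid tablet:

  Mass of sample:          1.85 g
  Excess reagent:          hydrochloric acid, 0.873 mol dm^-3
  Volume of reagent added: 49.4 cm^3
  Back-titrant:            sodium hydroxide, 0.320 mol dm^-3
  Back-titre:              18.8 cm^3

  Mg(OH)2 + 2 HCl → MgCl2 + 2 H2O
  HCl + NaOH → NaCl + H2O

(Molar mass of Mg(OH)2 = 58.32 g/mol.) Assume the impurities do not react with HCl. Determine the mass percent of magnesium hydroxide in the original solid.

n(HCl) added = 0.0494 × 0.873 = 0.0431 mol
n(NaOH) used in back-titration = 0.0188 × 0.320 = 6.02 × 10^-3 mol
n(HCl) left over = 6.02 × 10^-3 mol (1:1 ratio)
n(HCl) consumed by analyte = 0.0431 − 6.02 × 10^-3 = 0.0371 mol
From the 1:2 ratio, n(Mg(OH)2) = 1/2 × 0.0371 = 0.0186 mol
mass of Mg(OH)2 = 0.0186 × 58.32 = 1.08 g
% Mg(OH)2 = 1.08 / 1.85 × 100 = 58.5 %

58.5 %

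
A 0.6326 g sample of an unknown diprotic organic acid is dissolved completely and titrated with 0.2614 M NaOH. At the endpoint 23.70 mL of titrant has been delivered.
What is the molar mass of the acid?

204.2 g/mol

n(NaOH) = 0.02370 L × 0.2614 mol/L = 6.195 × 10^-3 mol
From the 1:2 ratio, n(H2A) = 1/2 × 6.195 × 10^-3 = 3.098 × 10^-3 mol
M = m / n = 0.6326 g / 3.098 × 10^-3 mol = 204.2 g/mol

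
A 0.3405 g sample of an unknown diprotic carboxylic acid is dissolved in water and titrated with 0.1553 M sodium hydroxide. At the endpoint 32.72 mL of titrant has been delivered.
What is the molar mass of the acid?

134.0 g/mol

n(NaOH) = 0.03272 L × 0.1553 mol/L = 5.081 × 10^-3 mol
From the 1:2 ratio, n(H2A) = 1/2 × 5.081 × 10^-3 = 2.541 × 10^-3 mol
M = m / n = 0.3405 g / 2.541 × 10^-3 mol = 134.0 g/mol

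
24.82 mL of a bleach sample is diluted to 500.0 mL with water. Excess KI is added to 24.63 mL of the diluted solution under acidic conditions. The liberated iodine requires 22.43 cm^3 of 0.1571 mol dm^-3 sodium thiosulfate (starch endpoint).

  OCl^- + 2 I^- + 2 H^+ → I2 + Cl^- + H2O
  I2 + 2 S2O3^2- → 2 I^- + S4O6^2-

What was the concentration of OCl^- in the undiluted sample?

1.441 mol/L

n(S2O3^2-) = 0.02243 × 0.1571 = 3.524 × 10^-3 mol
n(I2) = n(S2O3^2-)/2 = 1.762 × 10^-3 mol
n(OCl^-) in the aliquot = 1.762 × 10^-3 mol (1:1 ratio)
[OCl^-]_dilute = 1.762 × 10^-3 / 0.02463 = 0.07153 mol/L
[OCl^-]_original = 0.07153 × 500.0/24.82 = 1.441 mol/L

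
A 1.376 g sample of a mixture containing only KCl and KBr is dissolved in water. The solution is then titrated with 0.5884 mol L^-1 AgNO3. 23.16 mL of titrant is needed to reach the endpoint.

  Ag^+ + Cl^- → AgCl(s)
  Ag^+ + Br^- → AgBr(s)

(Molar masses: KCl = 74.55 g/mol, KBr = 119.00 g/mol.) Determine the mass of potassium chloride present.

0.4120 g

n(AgNO3) = 0.02316 × 0.5884 = 0.01363 mol
Let x = n(KCl), y = n(KBr).
Titrant: 1x + 1y = 0.01363;  mass: 74.55x + 119.00y = 1.376
Solving, x = 5.527 × 10^-3 mol, y = 8.101 × 10^-3 mol
mass of KCl = 5.527 × 10^-3 × 74.55 = 0.4120 g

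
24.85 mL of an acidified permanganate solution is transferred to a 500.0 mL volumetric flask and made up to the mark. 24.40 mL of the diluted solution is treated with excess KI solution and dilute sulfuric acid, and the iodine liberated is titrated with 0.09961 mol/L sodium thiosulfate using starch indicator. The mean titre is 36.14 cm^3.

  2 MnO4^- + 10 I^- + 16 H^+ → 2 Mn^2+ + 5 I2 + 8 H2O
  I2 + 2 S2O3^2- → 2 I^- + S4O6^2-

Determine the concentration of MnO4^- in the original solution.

n(S2O3^2-) = 0.03614 × 0.09961 = 3.600 × 10^-3 mol
n(I2) = n(S2O3^2-)/2 = 1.800 × 10^-3 mol
From the 2:5 ratio, n(MnO4^-) in the aliquot = 2/5 × 1.800 × 10^-3 = 7.200 × 10^-4 mol
[MnO4^-]_dilute = 7.200 × 10^-4 / 0.02440 = 0.02951 mol/L
[MnO4^-]_original = 0.02951 × 500.0/24.85 = 0.5937 mol/L

0.5937 mol/L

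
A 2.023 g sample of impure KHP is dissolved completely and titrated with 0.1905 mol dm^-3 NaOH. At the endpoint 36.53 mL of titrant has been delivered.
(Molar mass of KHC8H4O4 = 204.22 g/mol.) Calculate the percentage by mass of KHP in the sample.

70.25 %

KHC8H4O4 + NaOH → KNaC8H4O4 + H2O
n(NaOH) = 0.03653 L × 0.1905 mol/L = 6.959 × 10^-3 mol
n(KHC8H4O4) = 6.959 × 10^-3 mol (1:1 ratio)
mass of KHC8H4O4 = 6.959 × 10^-3 × 204.22 g/mol = 1.421 g
% KHC8H4O4 = 1.421 / 2.023 × 100 = 70.25 %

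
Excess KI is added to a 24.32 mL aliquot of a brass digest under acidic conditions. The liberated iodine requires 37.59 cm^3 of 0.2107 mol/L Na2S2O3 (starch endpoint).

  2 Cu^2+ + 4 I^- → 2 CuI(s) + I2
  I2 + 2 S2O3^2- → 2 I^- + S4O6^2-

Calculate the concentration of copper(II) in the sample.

n(S2O3^2-) = 0.03759 × 0.2107 = 7.920 × 10^-3 mol
n(I2) = n(S2O3^2-)/2 = 3.960 × 10^-3 mol
From the 2:1 ratio, n(Cu2+) in the aliquot = 2/1 × 3.960 × 10^-3 = 7.920 × 10^-3 mol
[Cu2+] = 7.920 × 10^-3 / 0.02432 = 0.3257 mol/L

0.3257 mol/L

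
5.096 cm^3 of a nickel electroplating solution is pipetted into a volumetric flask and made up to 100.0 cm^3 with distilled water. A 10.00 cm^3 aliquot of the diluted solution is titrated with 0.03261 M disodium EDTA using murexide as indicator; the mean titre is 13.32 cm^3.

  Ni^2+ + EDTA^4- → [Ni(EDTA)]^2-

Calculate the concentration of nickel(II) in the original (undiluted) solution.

0.8524 M

n(EDTA) = 0.01332 × 0.03261 = 4.344 × 10^-4 mol
n(Ni2+) in the aliquot = 4.344 × 10^-4 mol (1:1 ratio)
[Ni2+]_dilute = 4.344 × 10^-4 / 0.01000 = 0.04344 mol/L
Dilution factor = 100.0 / 5.096 = 19.62
[Ni2+]_stock = 0.04344 × 19.62 = 0.8524 mol/L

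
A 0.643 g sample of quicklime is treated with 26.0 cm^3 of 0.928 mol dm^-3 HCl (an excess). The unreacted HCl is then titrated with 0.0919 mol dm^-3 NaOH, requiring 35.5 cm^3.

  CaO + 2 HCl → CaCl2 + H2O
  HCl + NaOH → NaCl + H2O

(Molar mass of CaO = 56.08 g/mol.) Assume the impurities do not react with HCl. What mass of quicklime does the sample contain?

0.585 g

n(HCl) added = 0.0260 × 0.928 = 0.0241 mol
n(NaOH) used in back-titration = 0.0355 × 0.0919 = 3.26 × 10^-3 mol
n(HCl) left over = 3.26 × 10^-3 mol (1:1 ratio)
n(HCl) consumed by analyte = 0.0241 − 3.26 × 10^-3 = 0.0209 mol
From the 1:2 ratio, n(CaO) = 1/2 × 0.0209 = 0.0104 mol
mass of CaO = 0.0104 × 56.08 = 0.585 g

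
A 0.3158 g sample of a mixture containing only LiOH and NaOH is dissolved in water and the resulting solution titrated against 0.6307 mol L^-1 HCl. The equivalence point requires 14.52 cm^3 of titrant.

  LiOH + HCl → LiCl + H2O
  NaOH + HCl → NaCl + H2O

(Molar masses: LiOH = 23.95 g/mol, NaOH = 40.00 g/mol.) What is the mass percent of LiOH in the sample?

23.87 %

n(HCl) = 0.01452 × 0.6307 = 9.158 × 10^-3 mol
Let x = n(LiOH), y = n(NaOH).
Titrant: 1x + 1y = 9.158 × 10^-3;  mass: 23.95x + 40.00y = 0.3158
Solving, x = 3.147 × 10^-3 mol, y = 6.011 × 10^-3 mol
mass of LiOH = 3.147 × 10^-3 × 23.95 = 0.07537 g
% LiOH = 0.07537 / 0.3158 × 100 = 23.87 %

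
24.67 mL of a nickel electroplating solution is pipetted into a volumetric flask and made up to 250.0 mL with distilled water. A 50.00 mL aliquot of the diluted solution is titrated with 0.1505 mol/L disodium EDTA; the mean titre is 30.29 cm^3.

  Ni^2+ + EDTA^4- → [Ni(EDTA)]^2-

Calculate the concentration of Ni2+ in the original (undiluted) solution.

0.9239 mol/L

n(EDTA) = 0.03029 × 0.1505 = 4.559 × 10^-3 mol
n(Ni2+) in the aliquot = 4.559 × 10^-3 mol (1:1 ratio)
[Ni2+]_dilute = 4.559 × 10^-3 / 0.05000 = 0.09117 mol/L
Dilution factor = 250.0 / 24.67 = 10.13
[Ni2+]_stock = 0.09117 × 10.13 = 0.9239 mol/L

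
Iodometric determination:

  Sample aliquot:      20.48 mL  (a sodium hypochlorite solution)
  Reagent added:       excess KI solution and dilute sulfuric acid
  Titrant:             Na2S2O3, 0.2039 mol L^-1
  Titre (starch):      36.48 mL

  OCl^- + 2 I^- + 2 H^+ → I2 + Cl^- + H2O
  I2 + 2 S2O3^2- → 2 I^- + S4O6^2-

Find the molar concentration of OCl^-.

0.1816 mol/L

n(S2O3^2-) = 0.03648 × 0.2039 = 7.438 × 10^-3 mol
n(I2) = n(S2O3^2-)/2 = 3.719 × 10^-3 mol
n(OCl^-) in the aliquot = 3.719 × 10^-3 mol (1:1 ratio)
[OCl^-] = 3.719 × 10^-3 / 0.02048 = 0.1816 mol/L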